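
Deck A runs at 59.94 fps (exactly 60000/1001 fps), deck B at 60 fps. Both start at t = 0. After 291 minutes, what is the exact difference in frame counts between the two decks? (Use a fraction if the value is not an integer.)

291 min = 17460 s.
A emits 60000/1001 × 17460 = 1047600000/1001 frames; B emits 60 × 17460 = 1047600.
Difference = 1047600/1001 frames (≈ 1046.5534); B is ahead of A.

1047600/1001 frames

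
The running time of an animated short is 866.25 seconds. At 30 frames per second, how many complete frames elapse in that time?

Frames = 866.25 × 30 = 51975/2 ≈ 25987.5000.
Complete frames: 25987.

25987 frames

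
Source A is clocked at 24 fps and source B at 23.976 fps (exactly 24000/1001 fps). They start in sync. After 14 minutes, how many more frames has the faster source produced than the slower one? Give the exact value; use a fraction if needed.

14 min = 840 s.
A emits 24 × 840 = 20160 frames; B emits 24000/1001 × 840 = 2880000/143.
Difference = 2880/143 frames (≈ 20.1399); B is behind A.

2880/143 frames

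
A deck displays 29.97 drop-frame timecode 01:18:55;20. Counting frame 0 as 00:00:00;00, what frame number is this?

Complete 10-minute blocks: 7, each 17982 frames → 125874.
Remaining 8 whole minutes in the current block: 1800 + 7 × 1798 = 14386 frames.
Within the current minute: 55 × 30 + 20 − 2 = 1668 (labels ;00/;01 skipped at this minute). Total = 125874 + 14386 + 1668 = 141928.

141928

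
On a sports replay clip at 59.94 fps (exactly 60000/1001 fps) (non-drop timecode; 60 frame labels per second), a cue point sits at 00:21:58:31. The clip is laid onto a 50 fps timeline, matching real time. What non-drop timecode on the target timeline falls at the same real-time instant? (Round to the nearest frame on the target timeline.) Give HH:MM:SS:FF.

Source frame index: (0×3600 + 21×60 + 58) × 60 + 31 = 79111.
Real time: 79111 / (60000/1001) = 79190111/60000 s.
Target frame: (79190111/60000) × (50) = 79190111/1200 ≈ 65991.759 → 65992.
At 50 labels/s: frame 65992 → 00:21:59:42.

00:21:59:42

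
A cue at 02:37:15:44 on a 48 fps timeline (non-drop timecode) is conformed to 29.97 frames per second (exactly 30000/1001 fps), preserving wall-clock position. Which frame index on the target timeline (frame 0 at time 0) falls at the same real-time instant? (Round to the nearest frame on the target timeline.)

Source frame index: (2×3600 + 37×60 + 15) × 48 + 44 = 452924.
Real time: 452924 / (48) = 113231/12 s.
Target frame: (113231/12) × (30000/1001) = 283077500/1001 ≈ 282794.705 → 282795.

frame 282795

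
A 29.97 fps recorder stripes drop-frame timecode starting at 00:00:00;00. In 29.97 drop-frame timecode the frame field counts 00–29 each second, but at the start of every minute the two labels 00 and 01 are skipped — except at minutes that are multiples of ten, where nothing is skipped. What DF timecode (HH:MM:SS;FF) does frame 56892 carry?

00:31:38;08

Ten DF minutes hold 17982 frames, so frame 56892 lies in block 3 (frames 53946–71927) with 2946 frames into that block.
The block's first minute is 1800 frames and the rest 1798 each; 2946 frames reaches minute 1, so 3 × 18 + 1 × 2 = 56 labels have been skipped so far.
Adding those back, label number 56892 + 56 = 56948 at 30 labels/s is 1898 s + 8 f = 0 h 31 min 38 s frame 8, i.e. 00:31:38;08.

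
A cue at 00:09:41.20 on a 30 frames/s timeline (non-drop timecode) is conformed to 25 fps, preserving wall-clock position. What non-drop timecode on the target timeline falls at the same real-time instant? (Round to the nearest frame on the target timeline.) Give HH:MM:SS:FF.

00:09:41:17

Source frame index: (0×3600 + 9×60 + 41) × 30 + 20 = 17450.
Real time: 17450 / (30) = 1745/3 s.
Target frame: (1745/3) × (25) = 43625/3 ≈ 14541.667 → 14542.
At 25 labels/s: frame 14542 → 00:09:41:17.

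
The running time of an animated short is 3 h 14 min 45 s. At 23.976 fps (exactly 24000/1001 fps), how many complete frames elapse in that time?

3 h 14 min 45 s = 11685 s.
Frames = 11685 × 24000/1001 = 280440000/1001 ≈ 280159.8402.
Complete frames: 280159.

280159 frames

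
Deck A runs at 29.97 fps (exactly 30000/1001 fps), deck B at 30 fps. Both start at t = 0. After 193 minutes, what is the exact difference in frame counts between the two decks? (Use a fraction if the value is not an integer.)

347400/1001 frames

193 min = 11580 s.
A emits 30000/1001 × 11580 = 347400000/1001 frames; B emits 30 × 11580 = 347400.
Difference = 347400/1001 frames (≈ 347.0529); B is ahead of A.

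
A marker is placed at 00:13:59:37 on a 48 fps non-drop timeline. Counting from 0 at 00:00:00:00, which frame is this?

Total seconds to the label: (0 × 3600 + 13 × 60 + 59) = 839.
Frame index = 839 × 48 + 37 = 40309.

40309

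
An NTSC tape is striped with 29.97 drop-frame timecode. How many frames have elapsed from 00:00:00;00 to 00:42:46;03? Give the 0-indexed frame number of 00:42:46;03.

76907

Complete 10-minute blocks: 4, each 17982 frames → 71928.
Remaining 2 whole minutes in the current block: 1800 + 1 × 1798 = 3598 frames.
Within the current minute: 46 × 30 + 3 − 2 = 1381 (labels ;00/;01 skipped at this minute). Total = 71928 + 3598 + 1381 = 76907.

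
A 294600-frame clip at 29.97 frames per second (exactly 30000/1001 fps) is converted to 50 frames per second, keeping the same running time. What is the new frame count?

491491 frames

Target frames = source frames × (target rate / source rate) = 294600 × (50)/(30000/1001) = 294600 × 1001/600 = 491491.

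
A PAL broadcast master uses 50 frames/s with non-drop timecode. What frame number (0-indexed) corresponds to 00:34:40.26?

frame 104026

Total seconds to the label: (0 × 3600 + 34 × 60 + 40) = 2080.
Frame index = 2080 × 50 + 26 = 104026.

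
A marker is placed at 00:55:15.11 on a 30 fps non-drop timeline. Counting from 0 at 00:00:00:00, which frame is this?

99461

Total seconds to the label: (0 × 3600 + 55 × 60 + 15) = 3315.
Frame index = 3315 × 30 + 11 = 99461.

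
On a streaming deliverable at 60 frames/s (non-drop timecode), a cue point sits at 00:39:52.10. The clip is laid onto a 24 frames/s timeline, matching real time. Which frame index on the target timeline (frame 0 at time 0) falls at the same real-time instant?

Source frame index: (0×3600 + 39×60 + 52) × 60 + 10 = 143530.
Real time: 143530 / (60) = 14353/6 s.
Target frame: (14353/6) × (24) = 57412.

frame 57412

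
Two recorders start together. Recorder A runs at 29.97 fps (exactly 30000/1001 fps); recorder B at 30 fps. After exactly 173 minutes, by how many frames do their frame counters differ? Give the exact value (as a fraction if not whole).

173 min = 10380 s.
A emits 30000/1001 × 10380 = 311400000/1001 frames; B emits 30 × 10380 = 311400.
Difference = 311400/1001 frames (≈ 311.0889); B is ahead of A.

311400/1001 frames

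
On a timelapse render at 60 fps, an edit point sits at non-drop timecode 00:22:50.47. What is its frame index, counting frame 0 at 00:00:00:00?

Total seconds to the label: (0 × 3600 + 22 × 60 + 50) = 1370.
Frame index = 1370 × 60 + 47 = 82247.

frame 82247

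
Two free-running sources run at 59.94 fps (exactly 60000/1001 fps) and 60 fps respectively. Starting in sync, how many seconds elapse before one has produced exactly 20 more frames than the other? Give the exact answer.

The gap grows by |60 − 60000/1001| = 60/1001 frames per second.
Time for a 20-frame gap: 20 ÷ (60/1001) = 1001/3 s.

1001/3 seconds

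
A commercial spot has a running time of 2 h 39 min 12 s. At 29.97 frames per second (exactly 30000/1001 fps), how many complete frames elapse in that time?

286273 frames

2 h 39 min 12 s = 9552 s.
Frames = 9552 × 30000/1001 = 286560000/1001 ≈ 286273.7263.
Complete frames: 286273.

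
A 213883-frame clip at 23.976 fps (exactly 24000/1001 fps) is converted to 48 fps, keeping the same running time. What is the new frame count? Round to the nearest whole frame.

428194 frames

Frames at target rate = 213883 × (48) / (24000/1001) = 214096883/500 ≈ 428193.766.
Nearest whole frame: 428194.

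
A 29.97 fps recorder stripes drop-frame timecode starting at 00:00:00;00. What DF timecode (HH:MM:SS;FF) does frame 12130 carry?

Each 10-minute DF block holds 10 × 60 × 30 − 9 × 2 = 17982 frames. 12130 ÷ 17982 → 0 full blocks, remainder 12130.
Within the partial block the first minute is 1800 frames and each further minute 1798, so 6 further minute boundaries passed. Total skipped labels = 18 × 0 + 2 × 6 = 12.
Non-drop label index = 12130 + 12 = 12142; at 30 labels/s that is 00:06:44:22, i.e. DF 00:06:44;22.

00:06:44;22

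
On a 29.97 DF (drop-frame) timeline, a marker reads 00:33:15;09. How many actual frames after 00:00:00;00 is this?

59799

As if non-drop at 30 labels/s: (0 × 3600 + 33 × 60 + 15) × 30 + 9 = 59859.
Minute boundaries passed: 33; those not divisible by 10: 33 − 3 = 30; dropped labels = 2 × 30 = 60.
Actual frame index = 59859 − 60 = 59799.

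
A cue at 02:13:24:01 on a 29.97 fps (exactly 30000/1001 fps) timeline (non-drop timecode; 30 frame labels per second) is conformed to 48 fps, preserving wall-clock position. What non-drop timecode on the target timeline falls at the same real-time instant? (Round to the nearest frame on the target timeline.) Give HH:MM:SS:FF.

02:13:32:02

Source frame index: (2×3600 + 13×60 + 24) × 30 + 1 = 240121.
Real time: 240121 / (30000/1001) = 240361121/30000 s.
Target frame: (240361121/30000) × (48) = 240361121/625 ≈ 384577.794 → 384578.
At 48 labels/s: frame 384578 → 02:13:32:02.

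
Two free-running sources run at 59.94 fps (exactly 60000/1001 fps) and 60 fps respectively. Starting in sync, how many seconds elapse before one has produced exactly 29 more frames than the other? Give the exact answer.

29029/60 seconds

The gap grows by |60 − 60000/1001| = 60/1001 frames per second.
Time for a 29-frame gap: 29 ÷ (60/1001) = 29029/60 s.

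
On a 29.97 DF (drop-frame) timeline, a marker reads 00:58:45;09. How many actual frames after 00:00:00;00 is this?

Complete 10-minute blocks: 5, each 17982 frames → 89910.
Remaining 8 whole minutes in the current block: 1800 + 7 × 1798 = 14386 frames.
Within the current minute: 45 × 30 + 9 − 2 = 1357 (labels ;00/;01 skipped at this minute). Total = 89910 + 14386 + 1357 = 105653.

105653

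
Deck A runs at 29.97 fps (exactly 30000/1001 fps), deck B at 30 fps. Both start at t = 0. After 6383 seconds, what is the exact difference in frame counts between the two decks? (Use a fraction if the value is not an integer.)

14730/77 frames

A emits 30000/1001 × 6383 = 14730000/77 frames; B emits 30 × 6383 = 191490.
Difference = 14730/77 frames (≈ 191.2987); B is ahead of A.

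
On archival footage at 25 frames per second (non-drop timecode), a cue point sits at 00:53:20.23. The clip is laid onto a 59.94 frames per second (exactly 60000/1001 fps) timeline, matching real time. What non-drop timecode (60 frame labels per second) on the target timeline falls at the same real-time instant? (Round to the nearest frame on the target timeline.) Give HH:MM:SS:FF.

Source frame index: (0×3600 + 53×60 + 20) × 25 + 23 = 80023.
Real time: 80023 / (25) = 80023/25 s.
Target frame: (80023/25) × (60000/1001) = 192055200/1001 ≈ 191863.337 → 191863.
At 60 labels/s: frame 191863 → 00:53:17:43.

00:53:17:43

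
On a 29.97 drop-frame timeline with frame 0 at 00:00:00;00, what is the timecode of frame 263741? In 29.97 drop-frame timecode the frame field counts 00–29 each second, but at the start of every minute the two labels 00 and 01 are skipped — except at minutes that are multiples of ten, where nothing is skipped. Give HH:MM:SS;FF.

02:26:40;05

Ten DF minutes hold 17982 frames, so frame 263741 lies in block 14 (frames 251748–269729) with 11993 frames into that block.
The block's first minute is 1800 frames and the rest 1798 each; 11993 frames reaches minute 6, so 14 × 18 + 6 × 2 = 264 labels have been skipped so far.
Adding those back, label number 263741 + 264 = 264005 at 30 labels/s is 8800 s + 5 f = 2 h 26 min 40 s frame 5, i.e. 02:26:40;05.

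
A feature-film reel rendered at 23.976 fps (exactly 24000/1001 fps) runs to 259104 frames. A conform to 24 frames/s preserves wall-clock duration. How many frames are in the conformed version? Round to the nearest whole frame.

259363 frames

Frames at target rate = 259104 × (24) / (24000/1001) = 32420388/125 ≈ 259363.104.
Nearest whole frame: 259363.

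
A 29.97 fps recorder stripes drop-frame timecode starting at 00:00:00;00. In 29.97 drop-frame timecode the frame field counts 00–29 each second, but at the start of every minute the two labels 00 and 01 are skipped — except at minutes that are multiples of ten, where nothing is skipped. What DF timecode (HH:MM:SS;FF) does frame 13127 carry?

00:07:18;01

Ten DF minutes hold 17982 frames, so frame 13127 lies in block 0 (frames 0–17981) with 13127 frames into that block.
The block's first minute is 1800 frames and the rest 1798 each; 13127 frames reaches minute 7, so 0 × 18 + 7 × 2 = 14 labels have been skipped so far.
Adding those back, label number 13127 + 14 = 13141 at 30 labels/s is 438 s + 1 f = 0 h 7 min 18 s frame 1, i.e. 00:07:18;01.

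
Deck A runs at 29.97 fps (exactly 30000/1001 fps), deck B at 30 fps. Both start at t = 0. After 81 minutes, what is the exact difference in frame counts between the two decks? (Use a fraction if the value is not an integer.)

145800/1001 frames

81 min = 4860 s.
A emits 30000/1001 × 4860 = 145800000/1001 frames; B emits 30 × 4860 = 145800.
Difference = 145800/1001 frames (≈ 145.6543); B is ahead of A.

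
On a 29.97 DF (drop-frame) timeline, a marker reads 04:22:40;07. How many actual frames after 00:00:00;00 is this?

Complete 10-minute blocks: 26, each 17982 frames → 467532.
Remaining 2 whole minutes in the current block: 1800 + 1 × 1798 = 3598 frames.
Within the current minute: 40 × 30 + 7 − 2 = 1205 (labels ;00/;01 skipped at this minute). Total = 467532 + 3598 + 1205 = 472335.

472335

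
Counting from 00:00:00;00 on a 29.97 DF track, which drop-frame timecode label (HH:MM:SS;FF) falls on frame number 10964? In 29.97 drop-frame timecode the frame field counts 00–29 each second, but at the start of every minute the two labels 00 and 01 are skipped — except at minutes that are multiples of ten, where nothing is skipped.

Each 10-minute DF block holds 10 × 60 × 30 − 9 × 2 = 17982 frames. 10964 ÷ 17982 → 0 full blocks, remainder 10964.
Within the partial block the first minute is 1800 frames and each further minute 1798, so 6 further minute boundaries passed. Total skipped labels = 18 × 0 + 2 × 6 = 12.
Non-drop label index = 10964 + 12 = 10976; at 30 labels/s that is 00:06:05:26, i.e. DF 00:06:05;26.

00:06:05;26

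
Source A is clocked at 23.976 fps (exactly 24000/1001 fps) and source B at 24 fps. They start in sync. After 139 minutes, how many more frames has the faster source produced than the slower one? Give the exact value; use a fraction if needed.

139 min = 8340 s.
A emits 24000/1001 × 8340 = 200160000/1001 frames; B emits 24 × 8340 = 200160.
Difference = 200160/1001 frames (≈ 199.9600); B is ahead of A.

200160/1001 frames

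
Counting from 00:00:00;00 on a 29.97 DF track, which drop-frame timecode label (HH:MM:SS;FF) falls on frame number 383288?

03:33:09;02

Ten DF minutes hold 17982 frames, so frame 383288 lies in block 21 (frames 377622–395603) with 5666 frames into that block.
The block's first minute is 1800 frames and the rest 1798 each; 5666 frames reaches minute 3, so 21 × 18 + 3 × 2 = 384 labels have been skipped so far.
Adding those back, label number 383288 + 384 = 383672 at 30 labels/s is 12789 s + 2 f = 3 h 33 min 9 s frame 2, i.e. 03:33:09;02.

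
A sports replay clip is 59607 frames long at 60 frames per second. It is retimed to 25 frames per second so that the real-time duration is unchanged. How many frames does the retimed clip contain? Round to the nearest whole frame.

24836 frames

Frames at target rate = 59607 × (25) / (60) = 99345/4 ≈ 24836.250.
Nearest whole frame: 24836.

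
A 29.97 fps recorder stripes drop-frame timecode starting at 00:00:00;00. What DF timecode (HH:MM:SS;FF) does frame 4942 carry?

00:02:44;26

Ten DF minutes hold 17982 frames, so frame 4942 lies in block 0 (frames 0–17981) with 4942 frames into that block.
The block's first minute is 1800 frames and the rest 1798 each; 4942 frames reaches minute 2, so 0 × 18 + 2 × 2 = 4 labels have been skipped so far.
Adding those back, label number 4942 + 4 = 4946 at 30 labels/s is 164 s + 26 f = 0 h 2 min 44 s frame 26, i.e. 00:02:44;26.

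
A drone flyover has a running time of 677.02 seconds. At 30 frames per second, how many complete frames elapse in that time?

20310 frames

Frames = 677.02 × 30 = 101553/5 ≈ 20310.6000.
Complete frames: 20310.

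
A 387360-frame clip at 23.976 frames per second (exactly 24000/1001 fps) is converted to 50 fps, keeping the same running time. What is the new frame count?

807807 frames

Target frames = source frames × (target rate / source rate) = 387360 × (50)/(24000/1001) = 387360 × 1001/480 = 807807.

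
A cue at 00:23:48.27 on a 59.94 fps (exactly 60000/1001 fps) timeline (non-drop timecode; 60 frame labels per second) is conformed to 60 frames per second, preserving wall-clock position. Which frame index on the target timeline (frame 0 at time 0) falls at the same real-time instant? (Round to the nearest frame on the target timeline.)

frame 85793

Source frame index: (0×3600 + 23×60 + 48) × 60 + 27 = 85707.
Real time: 85707 / (60000/1001) = 28597569/20000 s.
Target frame: (28597569/20000) × (60) = 85792707/1000 ≈ 85792.707 → 85793.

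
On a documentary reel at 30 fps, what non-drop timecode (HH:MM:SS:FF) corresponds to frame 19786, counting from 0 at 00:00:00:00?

00:10:59:16

19786 ÷ 30 = 659 full seconds, remainder 16 frames.
659 s = 0 h 10 min 59 s.
Timecode: 00:10:59:16.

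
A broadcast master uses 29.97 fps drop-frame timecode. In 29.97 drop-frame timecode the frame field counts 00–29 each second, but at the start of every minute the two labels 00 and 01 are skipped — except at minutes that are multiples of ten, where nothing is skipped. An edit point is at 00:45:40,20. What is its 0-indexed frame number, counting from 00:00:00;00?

As if non-drop at 30 labels/s: (0 × 3600 + 45 × 60 + 40) × 30 + 20 = 82220.
Minute boundaries passed: 45; those not divisible by 10: 45 − 4 = 41; dropped labels = 2 × 41 = 82.
Actual frame index = 82220 − 82 = 82138.

82138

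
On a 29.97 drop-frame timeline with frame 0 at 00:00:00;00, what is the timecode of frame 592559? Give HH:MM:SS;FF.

Each 10-minute DF block holds 10 × 60 × 30 − 9 × 2 = 17982 frames. 592559 ÷ 17982 → 32 full blocks, remainder 17135.
Within the partial block the first minute is 1800 frames and each further minute 1798, so 9 further minute boundaries passed. Total skipped labels = 18 × 32 + 2 × 9 = 594.
Non-drop label index = 592559 + 594 = 593153; at 30 labels/s that is 05:29:31:23, i.e. DF 05:29:31;23.

05:29:31;23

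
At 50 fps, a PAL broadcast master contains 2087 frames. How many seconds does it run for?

41.74 seconds

Running time = 2087 / (50) = 41.74 s.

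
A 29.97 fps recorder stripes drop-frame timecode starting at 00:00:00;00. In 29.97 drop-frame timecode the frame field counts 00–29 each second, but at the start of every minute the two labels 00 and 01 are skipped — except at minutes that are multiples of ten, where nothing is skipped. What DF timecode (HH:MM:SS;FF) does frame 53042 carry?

00:29:29;26

Ten DF minutes hold 17982 frames, so frame 53042 lies in block 2 (frames 35964–53945) with 17078 frames into that block.
The block's first minute is 1800 frames and the rest 1798 each; 17078 frames reaches minute 9, so 2 × 18 + 9 × 2 = 54 labels have been skipped so far.
Adding those back, label number 53042 + 54 = 53096 at 30 labels/s is 1769 s + 26 f = 0 h 29 min 29 s frame 26, i.e. 00:29:29;26.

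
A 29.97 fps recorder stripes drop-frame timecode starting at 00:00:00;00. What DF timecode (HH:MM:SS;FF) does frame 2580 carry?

Each 10-minute DF block holds 10 × 60 × 30 − 9 × 2 = 17982 frames. 2580 ÷ 17982 → 0 full blocks, remainder 2580.
Within the partial block the first minute is 1800 frames and each further minute 1798, so 1 further minute boundary passed. Total skipped labels = 18 × 0 + 2 × 1 = 2.
Non-drop label index = 2580 + 2 = 2582; at 30 labels/s that is 00:01:26:02, i.e. DF 00:01:26;02.

00:01:26;02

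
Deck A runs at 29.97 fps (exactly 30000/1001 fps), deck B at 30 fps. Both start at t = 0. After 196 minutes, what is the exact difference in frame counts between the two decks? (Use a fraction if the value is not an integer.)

196 min = 11760 s.
A emits 30000/1001 × 11760 = 50400000/143 frames; B emits 30 × 11760 = 352800.
Difference = 50400/143 frames (≈ 352.4476); B is ahead of A.

50400/143 frames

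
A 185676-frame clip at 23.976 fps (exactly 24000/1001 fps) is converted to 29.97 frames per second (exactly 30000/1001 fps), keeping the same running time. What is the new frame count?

Target frames = source frames × (target rate / source rate) = 185676 × (30000/1001)/(24000/1001) = 185676 × 5/4 = 232095.

232095 frames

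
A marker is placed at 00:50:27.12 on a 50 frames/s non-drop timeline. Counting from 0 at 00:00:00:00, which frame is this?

Total seconds to the label: (0 × 3600 + 50 × 60 + 27) = 3027.
Frame index = 3027 × 50 + 12 = 151362.

151362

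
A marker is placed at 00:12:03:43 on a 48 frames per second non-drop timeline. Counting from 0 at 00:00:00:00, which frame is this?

frame 34747

Total seconds to the label: (0 × 3600 + 12 × 60 + 3) = 723.
Frame index = 723 × 48 + 43 = 34747.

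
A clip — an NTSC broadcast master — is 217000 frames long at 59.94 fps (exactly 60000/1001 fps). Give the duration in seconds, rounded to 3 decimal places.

3620.283 seconds

Running time = 217000 × 1001/60000 = 217217/60 s ≈ 3620.283 s.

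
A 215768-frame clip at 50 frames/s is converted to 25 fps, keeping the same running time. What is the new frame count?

107884 frames

Target frames = source frames × (target rate / source rate) = 215768 × (25)/(50) = 215768 × 1/2 = 107884.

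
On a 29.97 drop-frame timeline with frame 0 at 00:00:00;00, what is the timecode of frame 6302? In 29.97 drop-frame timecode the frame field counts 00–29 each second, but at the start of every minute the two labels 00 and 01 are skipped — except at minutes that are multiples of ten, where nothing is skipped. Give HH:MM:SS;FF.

Ten DF minutes hold 17982 frames, so frame 6302 lies in block 0 (frames 0–17981) with 6302 frames into that block.
The block's first minute is 1800 frames and the rest 1798 each; 6302 frames reaches minute 3, so 0 × 18 + 3 × 2 = 6 labels have been skipped so far.
Adding those back, label number 6302 + 6 = 6308 at 30 labels/s is 210 s + 8 f = 0 h 3 min 30 s frame 8, i.e. 00:03:30;08.

00:03:30;08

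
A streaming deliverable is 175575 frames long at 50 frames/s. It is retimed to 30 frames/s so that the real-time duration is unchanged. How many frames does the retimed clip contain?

105345 frames

Target frames = source frames × (target rate / source rate) = 175575 × (30)/(50) = 175575 × 3/5 = 105345.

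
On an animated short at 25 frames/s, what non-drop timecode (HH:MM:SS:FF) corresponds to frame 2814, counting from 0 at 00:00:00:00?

00:01:52:14

2814 ÷ 25 = 112 full seconds, remainder 14 frames.
112 s = 0 h 1 min 52 s.
Timecode: 00:01:52:14.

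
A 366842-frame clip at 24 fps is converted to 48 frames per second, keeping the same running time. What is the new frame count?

Frames at target rate = 366842 × (48) / (24) = 733684.

733684 frames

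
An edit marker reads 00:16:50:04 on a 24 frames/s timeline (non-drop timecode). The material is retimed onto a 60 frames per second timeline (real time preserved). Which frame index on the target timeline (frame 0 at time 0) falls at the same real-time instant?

Source frame index: (0×3600 + 16×60 + 50) × 24 + 4 = 24244.
Real time: 24244 / (24) = 6061/6 s.
Target frame: (6061/6) × (60) = 60610.

frame 60610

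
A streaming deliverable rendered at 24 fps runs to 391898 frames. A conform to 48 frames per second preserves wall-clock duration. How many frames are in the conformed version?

Target frames = source frames × (target rate / source rate) = 391898 × (48)/(24) = 391898 × 2 = 783796.

783796 frames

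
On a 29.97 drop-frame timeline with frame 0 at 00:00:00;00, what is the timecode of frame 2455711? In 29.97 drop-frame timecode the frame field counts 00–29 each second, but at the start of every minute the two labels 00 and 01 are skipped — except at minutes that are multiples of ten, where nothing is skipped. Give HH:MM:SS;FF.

22:45:38;29

Each 10-minute DF block holds 10 × 60 × 30 − 9 × 2 = 17982 frames. 2455711 ÷ 17982 → 136 full blocks, remainder 10159.
Within the partial block the first minute is 1800 frames and each further minute 1798, so 5 further minute boundaries passed. Total skipped labels = 18 × 136 + 2 × 5 = 2458.
Non-drop label index = 2455711 + 2458 = 2458169; at 30 labels/s that is 22:45:38:29, i.e. DF 22:45:38;29.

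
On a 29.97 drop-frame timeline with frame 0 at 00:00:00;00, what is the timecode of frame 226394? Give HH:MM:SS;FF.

Each 10-minute DF block holds 10 × 60 × 30 − 9 × 2 = 17982 frames. 226394 ÷ 17982 → 12 full blocks, remainder 10610.
Within the partial block the first minute is 1800 frames and each further minute 1798, so 5 further minute boundaries passed. Total skipped labels = 18 × 12 + 2 × 5 = 226.
Non-drop label index = 226394 + 226 = 226620; at 30 labels/s that is 02:05:54:00, i.e. DF 02:05:54;00.

02:05:54;00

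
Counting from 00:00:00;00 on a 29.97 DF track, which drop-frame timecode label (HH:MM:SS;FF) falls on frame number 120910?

Ten DF minutes hold 17982 frames, so frame 120910 lies in block 6 (frames 107892–125873) with 13018 frames into that block.
The block's first minute is 1800 frames and the rest 1798 each; 13018 frames reaches minute 7, so 6 × 18 + 7 × 2 = 122 labels have been skipped so far.
Adding those back, label number 120910 + 122 = 121032 at 30 labels/s is 4034 s + 12 f = 1 h 7 min 14 s frame 12, i.e. 01:07:14;12.

01:07:14;12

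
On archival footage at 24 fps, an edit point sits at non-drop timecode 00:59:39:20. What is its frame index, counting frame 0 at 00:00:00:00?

85916

Total seconds to the label: (0 × 3600 + 59 × 60 + 39) = 3579.
Frame index = 3579 × 24 + 20 = 85916.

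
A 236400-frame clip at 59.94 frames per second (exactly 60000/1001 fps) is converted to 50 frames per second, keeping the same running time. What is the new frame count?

Target frames = source frames × (target rate / source rate) = 236400 × (50)/(60000/1001) = 236400 × 1001/1200 = 197197.

197197 frames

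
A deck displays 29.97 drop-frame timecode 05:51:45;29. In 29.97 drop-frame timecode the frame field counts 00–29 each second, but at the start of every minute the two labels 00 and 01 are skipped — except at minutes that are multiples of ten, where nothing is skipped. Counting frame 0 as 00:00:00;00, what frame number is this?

Complete 10-minute blocks: 35, each 17982 frames → 629370.
Remaining 1 whole minute in the current block: 1800 + 0 × 1798 = 1800 frames.
Within the current minute: 45 × 30 + 29 − 2 = 1377 (labels ;00/;01 skipped at this minute). Total = 629370 + 1800 + 1377 = 632547.

632547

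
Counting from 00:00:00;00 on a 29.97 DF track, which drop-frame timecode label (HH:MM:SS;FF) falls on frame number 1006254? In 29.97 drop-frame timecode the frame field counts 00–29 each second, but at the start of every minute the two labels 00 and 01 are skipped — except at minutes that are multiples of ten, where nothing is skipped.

09:19:35;12

Each 10-minute DF block holds 10 × 60 × 30 − 9 × 2 = 17982 frames. 1006254 ÷ 17982 → 55 full blocks, remainder 17244.
Within the partial block the first minute is 1800 frames and each further minute 1798, so 9 further minute boundaries passed. Total skipped labels = 18 × 55 + 2 × 9 = 1008.
Non-drop label index = 1006254 + 1008 = 1007262; at 30 labels/s that is 09:19:35:12, i.e. DF 09:19:35;12.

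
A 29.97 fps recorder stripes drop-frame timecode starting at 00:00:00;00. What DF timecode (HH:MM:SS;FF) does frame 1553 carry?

00:00:51;23

Ten DF minutes hold 17982 frames, so frame 1553 lies in block 0 (frames 0–17981) with 1553 frames into that block.
The block's first minute is 1800 frames and the rest 1798 each; 1553 frames reaches minute 0, so 0 × 18 + 0 × 2 = 0 labels have been skipped so far.
Adding those back, label number 1553 + 0 = 1553 at 30 labels/s is 51 s + 23 f = 0 h 0 min 51 s frame 23, i.e. 00:00:51;23.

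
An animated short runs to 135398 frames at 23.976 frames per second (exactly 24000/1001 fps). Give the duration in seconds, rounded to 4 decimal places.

Running time = 135398 × 1001/24000 = 67766699/12000 s ≈ 5647.2249 s.

5647.2249 seconds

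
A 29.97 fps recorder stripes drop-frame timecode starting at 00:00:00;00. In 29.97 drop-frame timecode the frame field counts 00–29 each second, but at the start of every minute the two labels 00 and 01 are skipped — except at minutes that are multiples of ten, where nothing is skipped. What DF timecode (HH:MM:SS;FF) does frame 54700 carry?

Ten DF minutes hold 17982 frames, so frame 54700 lies in block 3 (frames 53946–71927) with 754 frames into that block.
The block's first minute is 1800 frames and the rest 1798 each; 754 frames reaches minute 0, so 3 × 18 + 0 × 2 = 54 labels have been skipped so far.
Adding those back, label number 54700 + 54 = 54754 at 30 labels/s is 1825 s + 4 f = 0 h 30 min 25 s frame 4, i.e. 00:30:25;04.

00:30:25;04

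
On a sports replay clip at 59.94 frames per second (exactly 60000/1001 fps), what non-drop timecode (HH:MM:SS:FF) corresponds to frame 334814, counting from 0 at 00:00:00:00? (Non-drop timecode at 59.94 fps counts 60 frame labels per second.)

334814 ÷ 60 = 5580 full seconds, remainder 14 frames.
5580 s = 1 h 33 min 0 s.
Timecode: 01:33:00:14.

01:33:00:14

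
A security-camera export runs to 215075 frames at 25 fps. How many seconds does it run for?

Running time = 215075 / (25) = 8603 s.

8603 seconds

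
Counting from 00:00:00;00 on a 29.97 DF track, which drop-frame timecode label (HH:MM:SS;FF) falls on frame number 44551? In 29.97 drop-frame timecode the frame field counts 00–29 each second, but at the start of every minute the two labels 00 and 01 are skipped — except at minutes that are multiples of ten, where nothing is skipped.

Ten DF minutes hold 17982 frames, so frame 44551 lies in block 2 (frames 35964–53945) with 8587 frames into that block.
The block's first minute is 1800 frames and the rest 1798 each; 8587 frames reaches minute 4, so 2 × 18 + 4 × 2 = 44 labels have been skipped so far.
Adding those back, label number 44551 + 44 = 44595 at 30 labels/s is 1486 s + 15 f = 0 h 24 min 46 s frame 15, i.e. 00:24:46;15.

00:24:46;15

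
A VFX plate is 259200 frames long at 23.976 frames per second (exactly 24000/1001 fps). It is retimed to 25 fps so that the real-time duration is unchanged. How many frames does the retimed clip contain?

Target frames = source frames × (target rate / source rate) = 259200 × (25)/(24000/1001) = 259200 × 1001/960 = 270270.

270270 frames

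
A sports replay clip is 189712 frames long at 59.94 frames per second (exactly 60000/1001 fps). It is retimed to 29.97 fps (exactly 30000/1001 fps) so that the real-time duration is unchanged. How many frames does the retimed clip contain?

94856 frames

Target frames = source frames × (target rate / source rate) = 189712 × (30000/1001)/(60000/1001) = 189712 × 1/2 = 94856.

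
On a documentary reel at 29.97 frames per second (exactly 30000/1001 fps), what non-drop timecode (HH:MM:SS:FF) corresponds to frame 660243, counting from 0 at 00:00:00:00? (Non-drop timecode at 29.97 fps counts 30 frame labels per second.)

06:06:48:03

660243 ÷ 30 = 22008 full seconds, remainder 3 frames.
22008 s = 6 h 6 min 48 s.
Timecode: 06:06:48:03.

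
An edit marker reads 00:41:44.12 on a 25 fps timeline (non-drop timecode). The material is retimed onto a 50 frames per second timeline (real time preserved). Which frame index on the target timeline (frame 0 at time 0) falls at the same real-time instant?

Source frame index: (0×3600 + 41×60 + 44) × 25 + 12 = 62612.
Real time: 62612 / (25) = 62612/25 s.
Target frame: (62612/25) × (50) = 125224.

frame 125224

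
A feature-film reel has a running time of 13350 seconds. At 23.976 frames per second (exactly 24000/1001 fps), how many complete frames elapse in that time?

Frames = 13350 × 24000/1001 = 320400000/1001 ≈ 320079.9201.
Complete frames: 320079.

320079 frames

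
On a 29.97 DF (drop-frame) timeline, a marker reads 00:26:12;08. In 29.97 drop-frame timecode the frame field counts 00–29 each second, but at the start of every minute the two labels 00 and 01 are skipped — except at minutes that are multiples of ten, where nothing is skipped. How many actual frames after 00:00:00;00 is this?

47120

As if non-drop at 30 labels/s: (0 × 3600 + 26 × 60 + 12) × 30 + 8 = 47168.
Minute boundaries passed: 26; those not divisible by 10: 26 − 2 = 24; dropped labels = 2 × 24 = 48.
Actual frame index = 47168 − 48 = 47120.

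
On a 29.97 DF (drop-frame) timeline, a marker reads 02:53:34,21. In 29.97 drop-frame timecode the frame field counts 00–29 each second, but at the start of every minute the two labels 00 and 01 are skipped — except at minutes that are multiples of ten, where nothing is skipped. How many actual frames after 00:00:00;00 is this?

Complete 10-minute blocks: 17, each 17982 frames → 305694.
Remaining 3 whole minutes in the current block: 1800 + 2 × 1798 = 5396 frames.
Within the current minute: 34 × 30 + 21 − 2 = 1039 (labels ;00/;01 skipped at this minute). Total = 305694 + 5396 + 1039 = 312129.

312129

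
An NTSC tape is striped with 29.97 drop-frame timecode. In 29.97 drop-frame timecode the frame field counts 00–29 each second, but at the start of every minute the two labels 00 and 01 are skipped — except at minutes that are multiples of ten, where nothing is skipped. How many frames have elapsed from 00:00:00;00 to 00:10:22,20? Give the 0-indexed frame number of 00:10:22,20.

18662

Complete 10-minute blocks: 1, each 17982 frames → 17982.
Remaining 0 whole minutes in the current block: 0 frames.
Within the current minute: 22 × 30 + 20 = 680. Total = 17982 + 0 + 680 = 18662.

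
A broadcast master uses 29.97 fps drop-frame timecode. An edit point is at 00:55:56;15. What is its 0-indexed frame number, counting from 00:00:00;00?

As if non-drop at 30 labels/s: (0 × 3600 + 55 × 60 + 56) × 30 + 15 = 100695.
Minute boundaries passed: 55; those not divisible by 10: 55 − 5 = 50; dropped labels = 2 × 50 = 100.
Actual frame index = 100695 − 100 = 100595.

100595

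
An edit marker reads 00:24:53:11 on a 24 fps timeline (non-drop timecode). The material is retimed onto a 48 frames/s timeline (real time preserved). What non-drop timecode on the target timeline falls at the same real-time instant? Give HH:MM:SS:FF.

00:24:53:22

Source frame index: (0×3600 + 24×60 + 53) × 24 + 11 = 35843.
Real time: 35843 / (24) = 35843/24 s.
Target frame: (35843/24) × (48) = 71686.
At 48 labels/s: frame 71686 → 00:24:53:22.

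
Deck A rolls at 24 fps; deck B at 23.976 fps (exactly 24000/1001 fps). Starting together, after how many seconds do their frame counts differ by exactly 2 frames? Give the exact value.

1001/12 seconds

The gap grows by |24000/1001 − 24| = 24/1001 frames per second.
Time for a 2-frame gap: 2 ÷ (24/1001) = 1001/12 s.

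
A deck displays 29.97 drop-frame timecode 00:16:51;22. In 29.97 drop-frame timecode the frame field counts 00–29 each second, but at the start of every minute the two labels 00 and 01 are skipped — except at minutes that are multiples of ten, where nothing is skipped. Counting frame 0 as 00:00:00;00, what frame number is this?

As if non-drop at 30 labels/s: (0 × 3600 + 16 × 60 + 51) × 30 + 22 = 30352.
Minute boundaries passed: 16; those not divisible by 10: 16 − 1 = 15; dropped labels = 2 × 15 = 30.
Actual frame index = 30352 − 30 = 30322.

30322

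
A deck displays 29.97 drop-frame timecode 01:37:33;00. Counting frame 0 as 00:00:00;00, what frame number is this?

175414

As if non-drop at 30 labels/s: (1 × 3600 + 37 × 60 + 33) × 30 + 0 = 175590.
Minute boundaries passed: 97; those not divisible by 10: 97 − 9 = 88; dropped labels = 2 × 88 = 176.
Actual frame index = 175590 − 176 = 175414.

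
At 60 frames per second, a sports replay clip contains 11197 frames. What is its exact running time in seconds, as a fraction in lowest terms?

Running time = 11197 ÷ (60) = 11197 × 1/60 = 11197/60 s.

11197/60 seconds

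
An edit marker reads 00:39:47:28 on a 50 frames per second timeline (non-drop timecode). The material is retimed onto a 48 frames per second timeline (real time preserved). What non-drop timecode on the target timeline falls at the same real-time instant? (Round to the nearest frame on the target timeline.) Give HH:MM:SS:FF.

Source frame index: (0×3600 + 39×60 + 47) × 50 + 28 = 119378.
Real time: 119378 / (50) = 59689/25 s.
Target frame: (59689/25) × (48) = 2865072/25 ≈ 114602.880 → 114603.
At 48 labels/s: frame 114603 → 00:39:47:27.

00:39:47:27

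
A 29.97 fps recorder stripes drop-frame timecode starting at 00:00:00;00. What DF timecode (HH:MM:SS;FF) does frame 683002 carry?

Ten DF minutes hold 17982 frames, so frame 683002 lies in block 37 (frames 665334–683315) with 17668 frames into that block.
The block's first minute is 1800 frames and the rest 1798 each; 17668 frames reaches minute 9, so 37 × 18 + 9 × 2 = 684 labels have been skipped so far.
Adding those back, label number 683002 + 684 = 683686 at 30 labels/s is 22789 s + 16 f = 6 h 19 min 49 s frame 16, i.e. 06:19:49;16.

06:19:49;16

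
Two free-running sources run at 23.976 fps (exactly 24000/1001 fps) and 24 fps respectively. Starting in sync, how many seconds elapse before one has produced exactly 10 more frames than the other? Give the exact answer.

The gap grows by |24 − 24000/1001| = 24/1001 frames per second.
Time for a 10-frame gap: 10 ÷ (24/1001) = 5005/12 s.

5005/12 seconds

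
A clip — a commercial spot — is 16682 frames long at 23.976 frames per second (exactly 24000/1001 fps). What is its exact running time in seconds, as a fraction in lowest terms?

8349341/12000 seconds

Running time = 16682 ÷ (24000/1001) = 16682 × 1001/24000 = 8349341/12000 s.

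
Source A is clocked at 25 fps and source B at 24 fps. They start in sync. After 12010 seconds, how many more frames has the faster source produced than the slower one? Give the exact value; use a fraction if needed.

A emits 25 × 12010 = 300250 frames; B emits 24 × 12010 = 288240.
Difference = 12010 frames; B is behind A.

12010 frames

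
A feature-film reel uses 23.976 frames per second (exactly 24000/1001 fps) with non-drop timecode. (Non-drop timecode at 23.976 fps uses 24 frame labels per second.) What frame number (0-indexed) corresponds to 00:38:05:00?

Total seconds to the label: (0 × 3600 + 38 × 60 + 5) = 2285.
Frame index = 2285 × 24 + 0 = 54840.

frame 54840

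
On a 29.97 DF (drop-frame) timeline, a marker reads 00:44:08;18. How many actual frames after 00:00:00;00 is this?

79378

Complete 10-minute blocks: 4, each 17982 frames → 71928.
Remaining 4 whole minutes in the current block: 1800 + 3 × 1798 = 7194 frames.
Within the current minute: 8 × 30 + 18 − 2 = 256 (labels ;00/;01 skipped at this minute). Total = 71928 + 7194 + 256 = 79378.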